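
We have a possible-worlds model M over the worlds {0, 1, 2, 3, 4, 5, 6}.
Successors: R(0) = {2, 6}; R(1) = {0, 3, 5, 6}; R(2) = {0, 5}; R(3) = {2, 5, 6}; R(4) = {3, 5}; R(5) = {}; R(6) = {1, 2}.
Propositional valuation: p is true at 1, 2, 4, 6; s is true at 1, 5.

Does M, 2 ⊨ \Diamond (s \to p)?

Recall that \Diamond ψ holds at a world iff ψ holds at some accessible world.
At 2: \Diamond (s \to p) requires s \to p at some successor in {0, 5}.
  s \to p holds at 0, so \Diamond (s \to p) is true at 2.

Yes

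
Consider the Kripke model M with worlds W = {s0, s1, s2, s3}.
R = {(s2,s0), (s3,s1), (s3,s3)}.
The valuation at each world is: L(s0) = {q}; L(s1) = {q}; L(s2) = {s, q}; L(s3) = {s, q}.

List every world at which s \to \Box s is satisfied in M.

Let φ = s \to \Box s. Evaluate φ at each world:
  s0 (successors ∅): φ is true.
  s1 (successors ∅): φ is true.
  s2 (successors {s0}): φ is false.
  s3 (successors {s1, s3}): φ is false.
For instance, at s3:
  At s3: s is true, \Box s is false, so s \to \Box s is false.
    At s3: \Box s requires s at every successor {s1, s3}.
      s fails at s1, so \Box s is false at s3.
Satisfying worlds: {s0, s1}

s0, s1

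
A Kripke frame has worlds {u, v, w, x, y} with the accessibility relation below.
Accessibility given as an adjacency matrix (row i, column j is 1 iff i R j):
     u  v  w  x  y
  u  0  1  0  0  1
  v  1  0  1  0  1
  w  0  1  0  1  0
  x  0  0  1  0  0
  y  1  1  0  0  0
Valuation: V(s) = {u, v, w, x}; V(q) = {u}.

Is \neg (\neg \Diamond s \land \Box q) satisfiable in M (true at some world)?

Let φ = \neg (\neg \Diamond s \land \Box q). Evaluate φ at each world:
  u (successors {v, y}): φ is true.
  v (successors {u, w, y}): φ is true.
  w (successors {v, x}): φ is true.
  x (successors {w}): φ is true.
  y (successors {u, v}): φ is true.
Detail at u (witness):
  At u: \neg \Diamond s \land \Box q is false, so \neg (\neg \Diamond s \land \Box q) is true.
    At u: \neg \Diamond s is false, \Box q is false, so \neg \Diamond s \land \Box q is false.
      At u: \Diamond s is true, so \neg \Diamond s is false.
      At u: \Box q requires q at every successor {v, y}.
        q fails at v, so \Box q is false at u.

Yes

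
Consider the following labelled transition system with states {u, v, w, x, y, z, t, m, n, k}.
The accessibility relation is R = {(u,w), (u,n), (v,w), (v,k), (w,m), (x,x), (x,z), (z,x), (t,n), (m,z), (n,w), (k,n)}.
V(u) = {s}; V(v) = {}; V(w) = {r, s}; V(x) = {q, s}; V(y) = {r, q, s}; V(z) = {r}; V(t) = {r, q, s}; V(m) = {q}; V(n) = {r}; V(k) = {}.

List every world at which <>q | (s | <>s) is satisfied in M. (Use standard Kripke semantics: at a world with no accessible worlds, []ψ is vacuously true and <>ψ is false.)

u, v, w, x, y, z, t, n

Recall that <>ψ holds at a world iff ψ holds at some accessible world.
Let φ = <>q | (s | <>s). Evaluate φ at each world:
  u (successors {w, n}): φ is true.
  v (successors {w, k}): φ is true.
  w (successors {m}): φ is true.
  x (successors {x, z}): φ is true.
  y (successors ∅): φ is true.
  z (successors {x}): φ is true.
  t (successors {n}): φ is true.
  m (successors {z}): φ is false.
  n (successors {w}): φ is true.
  k (successors {n}): φ is false.
For instance, at x:
  At x: <>q is true, s | <>s is true, so <>q | (s | <>s) is true.
    At x: <>q requires q at some successor in {x, z}.
      q holds at x, so <>q is true at x.
    At x: s is true, <>s is true, so s | <>s is true.
      At x: <>s requires s at some successor in {x, z}.
        s holds at x, so <>s is true at x.
Satisfying worlds: {u, v, w, x, y, z, t, n}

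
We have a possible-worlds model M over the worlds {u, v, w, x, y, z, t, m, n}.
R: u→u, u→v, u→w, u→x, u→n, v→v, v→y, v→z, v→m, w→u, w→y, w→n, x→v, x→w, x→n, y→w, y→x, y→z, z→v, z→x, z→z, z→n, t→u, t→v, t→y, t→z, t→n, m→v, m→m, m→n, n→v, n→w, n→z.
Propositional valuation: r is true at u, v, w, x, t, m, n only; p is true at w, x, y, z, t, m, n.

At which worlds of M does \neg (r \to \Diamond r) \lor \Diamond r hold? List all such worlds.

u, v, w, x, y, z, t, m, n

Let φ = \neg (r \to \Diamond r) \lor \Diamond r. Evaluate φ at each world:
  u (successors {u, v, w, x, n}): φ is true.
  v (successors {v, y, z, m}): φ is true.
  w (successors {u, y, n}): φ is true.
  x (successors {v, w, n}): φ is true.
  y (successors {w, x, z}): φ is true.
  z (successors {v, x, z, n}): φ is true.
  t (successors {u, v, y, z, n}): φ is true.
  m (successors {v, m, n}): φ is true.
  n (successors {v, w, z}): φ is true.
For instance, at w:
  At w: \neg (r \to \Diamond r) is false, \Diamond r is true, so \neg (r \to \Diamond r) \lor \Diamond r is true.
    At w: r \to \Diamond r is true, so \neg (r \to \Diamond r) is false.
      At w: r is true, \Diamond r is true, so r \to \Diamond r is true.
    At w: \Diamond r requires r at some successor in {u, y, n}.
      r holds at u, so \Diamond r is true at w.
Satisfying worlds: {u, v, w, x, y, z, t, m, n}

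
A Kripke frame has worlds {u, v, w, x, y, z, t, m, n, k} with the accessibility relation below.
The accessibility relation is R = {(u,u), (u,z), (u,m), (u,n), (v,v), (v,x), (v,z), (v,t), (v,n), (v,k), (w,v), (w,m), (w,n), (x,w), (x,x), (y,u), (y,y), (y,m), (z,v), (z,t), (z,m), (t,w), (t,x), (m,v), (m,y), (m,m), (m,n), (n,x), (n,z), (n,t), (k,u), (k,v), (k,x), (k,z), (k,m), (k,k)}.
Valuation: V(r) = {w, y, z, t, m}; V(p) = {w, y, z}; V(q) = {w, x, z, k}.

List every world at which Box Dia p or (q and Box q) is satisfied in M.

Let φ = Box Dia p or (q and Box q). Evaluate φ at each world:
  u (successors {u, z, m, n}): φ is false.
  v (successors {v, x, z, t, n, k}): φ is false.
  w (successors {v, m, n}): φ is true.
  x (successors {w, x}): φ is true.
  y (successors {u, y, m}): φ is true.
  z (successors {v, t, m}): φ is true.
  t (successors {w, x}): φ is false.
  m (successors {v, y, m, n}): φ is true.
  n (successors {x, z, t}): φ is false.
  k (successors {u, v, x, z, m, k}): φ is false.
For instance, at k:
  At k: Box Dia p is false, q and Box q is false, so Box Dia p or (q and Box q) is false.
    At k: Box Dia p requires Dia p at every successor {u, v, x, z, m, k}.
      Dia p fails at z, so Box Dia p is false at k.
    At k: q is true, Box q is false, so q and Box q is false.
      At k: Box q requires q at every successor {u, v, x, z, m, k}.
        q fails at u, so Box q is false at k.
Satisfying worlds: {w, x, y, z, m}

w, x, y, z, m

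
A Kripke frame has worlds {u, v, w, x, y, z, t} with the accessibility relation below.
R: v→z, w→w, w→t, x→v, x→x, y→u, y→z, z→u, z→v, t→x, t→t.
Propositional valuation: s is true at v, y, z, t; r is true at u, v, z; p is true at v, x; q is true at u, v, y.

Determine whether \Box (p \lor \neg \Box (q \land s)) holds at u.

Recall that \Box ψ holds at a world iff ψ holds at every accessible world, and \Diamond ψ holds iff ψ holds at some accessible world.
At u: no accessible worlds, so \Box (p \lor \neg \Box (q \land s)) holds vacuously.

Yes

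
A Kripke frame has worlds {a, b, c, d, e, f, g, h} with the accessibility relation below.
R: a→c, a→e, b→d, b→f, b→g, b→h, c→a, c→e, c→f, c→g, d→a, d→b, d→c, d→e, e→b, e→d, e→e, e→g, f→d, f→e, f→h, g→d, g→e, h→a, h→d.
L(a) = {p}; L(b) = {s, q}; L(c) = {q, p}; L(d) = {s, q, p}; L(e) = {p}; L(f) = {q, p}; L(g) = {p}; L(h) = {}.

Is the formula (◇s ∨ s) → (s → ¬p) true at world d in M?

No

At d: ◇s ∨ s is true, s → ¬p is false, so (◇s ∨ s) → (s → ¬p) is false.
  At d: ◇s is true, s is true, so ◇s ∨ s is true.
    At d: ◇s requires s at some successor in {a, b, c, e}.
      s holds at b, so ◇s is true at d.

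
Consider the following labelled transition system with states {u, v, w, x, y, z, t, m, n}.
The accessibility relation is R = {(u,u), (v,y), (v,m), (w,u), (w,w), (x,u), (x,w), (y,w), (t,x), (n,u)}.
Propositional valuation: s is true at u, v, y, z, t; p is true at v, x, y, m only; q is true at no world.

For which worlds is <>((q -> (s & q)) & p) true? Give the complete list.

Let φ = <>((q -> (s & q)) & p). Evaluate φ at each world:
  u (successors {u}): φ is false.
  v (successors {y, m}): φ is true.
  w (successors {u, w}): φ is false.
  x (successors {u, w}): φ is false.
  y (successors {w}): φ is false.
  z (successors ∅): φ is false.
  t (successors {x}): φ is true.
  m (successors ∅): φ is false.
  n (successors {u}): φ is false.
For instance, at x:
  At x: <>((q -> (s & q)) & p) requires (q -> (s & q)) & p at some successor in {u, w}.
    At u: (q -> (s & q)) & p is false.
    At w: (q -> (s & q)) & p is false.
  So <>((q -> (s & q)) & p) is false at x.
Satisfying worlds: {v, t}

v, t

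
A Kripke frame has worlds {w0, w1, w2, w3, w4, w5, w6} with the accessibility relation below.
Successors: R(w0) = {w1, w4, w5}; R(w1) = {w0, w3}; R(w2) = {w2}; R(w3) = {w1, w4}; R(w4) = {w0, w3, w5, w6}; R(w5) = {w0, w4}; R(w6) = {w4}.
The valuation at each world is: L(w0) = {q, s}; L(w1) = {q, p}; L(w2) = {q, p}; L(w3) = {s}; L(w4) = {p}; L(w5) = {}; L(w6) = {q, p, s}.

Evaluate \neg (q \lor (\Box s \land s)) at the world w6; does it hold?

At w6: q \lor (\Box s \land s) is true, so \neg (q \lor (\Box s \land s)) is false.
  At w6: q is true, \Box s \land s is false, so q \lor (\Box s \land s) is true.
    At w6: \Box s is false, s is true, so \Box s \land s is false.
      At w6: \Box s requires s at every successor {w4}.
        s fails at w4, so \Box s is false at w6.

No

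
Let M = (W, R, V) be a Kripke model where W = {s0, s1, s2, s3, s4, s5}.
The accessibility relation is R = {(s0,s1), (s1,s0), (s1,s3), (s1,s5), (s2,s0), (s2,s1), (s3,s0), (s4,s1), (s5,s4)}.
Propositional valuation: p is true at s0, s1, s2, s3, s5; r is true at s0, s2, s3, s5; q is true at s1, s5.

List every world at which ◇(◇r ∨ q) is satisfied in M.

Recall that ◇ψ holds at a world iff ψ holds at some accessible world.
Let φ = ◇(◇r ∨ q). Evaluate φ at each world:
  s0 (successors {s1}): φ is true.
  s1 (successors {s0, s3, s5}): φ is true.
  s2 (successors {s0, s1}): φ is true.
  s3 (successors {s0}): φ is false.
  s4 (successors {s1}): φ is true.
  s5 (successors {s4}): φ is false.
For instance, at s4:
  At s4: ◇(◇r ∨ q) requires ◇r ∨ q at some successor in {s1}.
    ◇r ∨ q holds at s1, so ◇(◇r ∨ q) is true at s4.
      At s1: ◇r is true, q is true, so ◇r ∨ q is true.
Satisfying worlds: {s0, s1, s2, s4}

s0, s1, s2, s4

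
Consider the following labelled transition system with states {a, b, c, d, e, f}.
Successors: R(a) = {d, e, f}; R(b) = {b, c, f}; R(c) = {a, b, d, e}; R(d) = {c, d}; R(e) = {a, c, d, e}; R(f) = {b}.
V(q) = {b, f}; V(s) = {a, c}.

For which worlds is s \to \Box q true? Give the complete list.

b, d, e, f

Let φ = s \to \Box q. Evaluate φ at each world:
  a (successors {d, e, f}): φ is false.
  b (successors {b, c, f}): φ is true.
  c (successors {a, b, d, e}): φ is false.
  d (successors {c, d}): φ is true.
  e (successors {a, c, d, e}): φ is true.
  f (successors {b}): φ is true.
For instance, at e:
  At e: s is false, \Box q is false, so s \to \Box q is true.
    At e: \Box q requires q at every successor {a, c, d, e}.
      q fails at a, so \Box q is false at e.
Satisfying worlds: {b, d, e, f}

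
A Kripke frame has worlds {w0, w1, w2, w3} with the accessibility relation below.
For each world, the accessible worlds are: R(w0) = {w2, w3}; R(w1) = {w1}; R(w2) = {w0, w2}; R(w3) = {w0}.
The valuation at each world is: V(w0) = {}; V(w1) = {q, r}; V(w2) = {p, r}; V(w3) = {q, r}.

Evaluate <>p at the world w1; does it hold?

No

At w1: <>p requires p at some successor in {w1}.
  At w1: p is false.
So <>p is false at w1.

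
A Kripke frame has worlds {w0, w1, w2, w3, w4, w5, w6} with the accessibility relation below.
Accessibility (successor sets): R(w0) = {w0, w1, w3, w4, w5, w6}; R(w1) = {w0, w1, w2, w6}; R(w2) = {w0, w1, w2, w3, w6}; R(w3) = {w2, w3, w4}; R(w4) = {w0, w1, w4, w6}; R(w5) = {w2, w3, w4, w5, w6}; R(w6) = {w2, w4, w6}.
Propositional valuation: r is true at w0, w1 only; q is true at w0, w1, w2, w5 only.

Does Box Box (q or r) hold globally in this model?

Let φ = Box Box (q or r). Evaluate φ at each world:
  w0 (successors {w0, w1, w3, w4, w5, w6}): φ is false.
  w1 (successors {w0, w1, w2, w6}): φ is false.
  w2 (successors {w0, w1, w2, w3, w6}): φ is false.
  w3 (successors {w2, w3, w4}): φ is false.
  w4 (successors {w0, w1, w4, w6}): φ is false.
  w5 (successors {w2, w3, w4, w5, w6}): φ is false.
  w6 (successors {w2, w4, w6}): φ is false.
Detail at w0 (counterexample):
  At w0: Box Box (q or r) requires Box (q or r) at every successor {w0, w1, w3, w4, w5, w6}.
    Box (q or r) fails at w0, so Box Box (q or r) is false at w0.
      At w0: Box (q or r) requires q or r at every successor {w0, w1, w3, w4, w5, w6}.
        q or r fails at w3, so Box (q or r) is false at w0.

No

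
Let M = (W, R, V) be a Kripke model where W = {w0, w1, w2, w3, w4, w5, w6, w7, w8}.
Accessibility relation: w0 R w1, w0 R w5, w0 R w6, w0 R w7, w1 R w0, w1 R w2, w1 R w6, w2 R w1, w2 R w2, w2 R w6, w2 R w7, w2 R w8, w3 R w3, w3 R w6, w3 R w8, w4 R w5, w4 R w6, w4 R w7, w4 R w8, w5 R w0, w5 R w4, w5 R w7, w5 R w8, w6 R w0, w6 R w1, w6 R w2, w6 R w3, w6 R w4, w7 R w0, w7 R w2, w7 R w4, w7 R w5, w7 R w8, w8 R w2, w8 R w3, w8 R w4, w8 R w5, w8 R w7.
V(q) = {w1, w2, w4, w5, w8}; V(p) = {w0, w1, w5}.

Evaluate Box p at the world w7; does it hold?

Recall that Box ψ holds at a world iff ψ holds at every accessible world, and Dia ψ holds iff ψ holds at some accessible world.
At w7: Box p requires p at every successor {w0, w2, w4, w5, w8}.
  p fails at w2, so Box p is false at w7.

No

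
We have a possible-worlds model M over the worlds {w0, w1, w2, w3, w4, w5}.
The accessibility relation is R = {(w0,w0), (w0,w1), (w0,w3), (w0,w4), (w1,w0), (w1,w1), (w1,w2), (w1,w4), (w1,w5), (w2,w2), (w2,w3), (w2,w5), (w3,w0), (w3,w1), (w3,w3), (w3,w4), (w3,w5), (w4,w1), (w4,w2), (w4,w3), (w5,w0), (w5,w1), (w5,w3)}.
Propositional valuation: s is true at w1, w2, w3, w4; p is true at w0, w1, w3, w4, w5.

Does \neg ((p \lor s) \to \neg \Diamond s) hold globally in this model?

Yes

Recall that \Diamond ψ holds at a world iff ψ holds at some accessible world.
Let φ = \neg ((p \lor s) \to \neg \Diamond s). Evaluate φ at each world:
  w0 (successors {w0, w1, w3, w4}): φ is true.
  w1 (successors {w0, w1, w2, w4, w5}): φ is true.
  w2 (successors {w2, w3, w5}): φ is true.
  w3 (successors {w0, w1, w3, w4, w5}): φ is true.
  w4 (successors {w1, w2, w3}): φ is true.
  w5 (successors {w0, w1, w3}): φ is true.
For instance, at w0:
  At w0: (p \lor s) \to \neg \Diamond s is false, so \neg ((p \lor s) \to \neg \Diamond s) is true.
    At w0: p \lor s is true, \neg \Diamond s is false, so (p \lor s) \to \neg \Diamond s is false.
      At w0: \Diamond s is true, so \neg \Diamond s is false.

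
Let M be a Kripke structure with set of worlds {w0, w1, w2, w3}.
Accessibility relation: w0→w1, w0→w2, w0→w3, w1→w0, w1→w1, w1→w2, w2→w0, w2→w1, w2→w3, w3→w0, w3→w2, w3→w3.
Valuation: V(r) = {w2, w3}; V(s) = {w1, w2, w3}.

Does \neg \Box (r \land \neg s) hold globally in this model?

Yes

Let φ = \neg \Box (r \land \neg s). Evaluate φ at each world:
  w0 (successors {w1, w2, w3}): φ is true.
  w1 (successors {w0, w1, w2}): φ is true.
  w2 (successors {w0, w1, w3}): φ is true.
  w3 (successors {w0, w2, w3}): φ is true.
For instance, at w1:
  At w1: \Box (r \land \neg s) is false, so \neg \Box (r \land \neg s) is true.
    At w1: \Box (r \land \neg s) requires r \land \neg s at every successor {w0, w1, w2}.
      r \land \neg s fails at w0, so \Box (r \land \neg s) is false at w1.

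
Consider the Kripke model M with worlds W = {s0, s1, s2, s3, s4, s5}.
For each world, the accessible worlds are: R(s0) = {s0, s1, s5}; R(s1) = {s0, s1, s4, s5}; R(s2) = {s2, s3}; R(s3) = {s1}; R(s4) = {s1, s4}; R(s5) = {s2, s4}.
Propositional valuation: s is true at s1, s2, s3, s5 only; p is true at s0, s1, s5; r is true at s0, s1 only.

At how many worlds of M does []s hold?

2

Recall that []ψ holds at a world iff ψ holds at every accessible world, and <>ψ holds iff ψ holds at some accessible world.
Let φ = []s. Evaluate φ at each world:
  s0 (successors {s0, s1, s5}): φ is false.
  s1 (successors {s0, s1, s4, s5}): φ is false.
  s2 (successors {s2, s3}): φ is true.
  s3 (successors {s1}): φ is true.
  s4 (successors {s1, s4}): φ is false.
  s5 (successors {s2, s4}): φ is false.
For instance, at s2:
  At s2: []s requires s at every successor {s2, s3}.
    At s2: s is true.
    At s3: s is true.
  So []s is true at s2.
Satisfying worlds: {s2, s3}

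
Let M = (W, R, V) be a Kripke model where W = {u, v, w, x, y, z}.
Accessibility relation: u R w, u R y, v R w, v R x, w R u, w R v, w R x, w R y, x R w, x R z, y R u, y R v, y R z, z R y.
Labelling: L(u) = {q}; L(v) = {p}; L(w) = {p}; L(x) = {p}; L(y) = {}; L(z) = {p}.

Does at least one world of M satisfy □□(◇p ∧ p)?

No

Recall that □ψ holds at a world iff ψ holds at every accessible world, and ◇ψ holds iff ψ holds at some accessible world.
Let φ = □□(◇p ∧ p). Evaluate φ at each world:
  u (successors {w, y}): φ is false.
  v (successors {w, x}): φ is false.
  w (successors {u, v, x, y}): φ is false.
  x (successors {w, z}): φ is false.
  y (successors {u, v, z}): φ is false.
  z (successors {y}): φ is false.
For instance, at v:
  At v: □□(◇p ∧ p) requires □(◇p ∧ p) at every successor {w, x}.
    □(◇p ∧ p) fails at w, so □□(◇p ∧ p) is false at v.
      At w: □(◇p ∧ p) requires ◇p ∧ p at every successor {u, v, x, y}.
        ◇p ∧ p fails at u, so □(◇p ∧ p) is false at w.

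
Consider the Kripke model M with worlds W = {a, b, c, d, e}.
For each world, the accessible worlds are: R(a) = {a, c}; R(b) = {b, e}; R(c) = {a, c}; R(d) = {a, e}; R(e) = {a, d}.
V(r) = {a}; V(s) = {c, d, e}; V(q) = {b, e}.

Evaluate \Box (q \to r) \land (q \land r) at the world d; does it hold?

No

At d: \Box (q \to r) is false, q \land r is false, so \Box (q \to r) \land (q \land r) is false.
  At d: \Box (q \to r) requires q \to r at every successor {a, e}.
    q \to r fails at e, so \Box (q \to r) is false at d.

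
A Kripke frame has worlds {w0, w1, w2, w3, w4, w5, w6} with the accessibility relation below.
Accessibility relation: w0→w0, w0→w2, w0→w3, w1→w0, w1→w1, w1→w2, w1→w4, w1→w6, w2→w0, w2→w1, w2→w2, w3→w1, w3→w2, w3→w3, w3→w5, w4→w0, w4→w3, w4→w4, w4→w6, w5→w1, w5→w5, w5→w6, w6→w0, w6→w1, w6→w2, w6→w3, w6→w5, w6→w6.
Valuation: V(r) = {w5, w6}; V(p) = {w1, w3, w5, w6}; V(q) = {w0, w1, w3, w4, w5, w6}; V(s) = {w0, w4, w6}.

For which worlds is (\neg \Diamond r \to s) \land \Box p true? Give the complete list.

w5

Let φ = (\neg \Diamond r \to s) \land \Box p. Evaluate φ at each world:
  w0 (successors {w0, w2, w3}): φ is false.
  w1 (successors {w0, w1, w2, w4, w6}): φ is false.
  w2 (successors {w0, w1, w2}): φ is false.
  w3 (successors {w1, w2, w3, w5}): φ is false.
  w4 (successors {w0, w3, w4, w6}): φ is false.
  w5 (successors {w1, w5, w6}): φ is true.
  w6 (successors {w0, w1, w2, w3, w5, w6}): φ is false.
For instance, at w4:
  At w4: \neg \Diamond r \to s is true, \Box p is false, so (\neg \Diamond r \to s) \land \Box p is false.
    At w4: \neg \Diamond r is false, s is true, so \neg \Diamond r \to s is true.
      At w4: \Diamond r is true, so \neg \Diamond r is false.
    At w4: \Box p requires p at every successor {w0, w3, w4, w6}.
      p fails at w0, so \Box p is false at w4.
Satisfying worlds: {w5}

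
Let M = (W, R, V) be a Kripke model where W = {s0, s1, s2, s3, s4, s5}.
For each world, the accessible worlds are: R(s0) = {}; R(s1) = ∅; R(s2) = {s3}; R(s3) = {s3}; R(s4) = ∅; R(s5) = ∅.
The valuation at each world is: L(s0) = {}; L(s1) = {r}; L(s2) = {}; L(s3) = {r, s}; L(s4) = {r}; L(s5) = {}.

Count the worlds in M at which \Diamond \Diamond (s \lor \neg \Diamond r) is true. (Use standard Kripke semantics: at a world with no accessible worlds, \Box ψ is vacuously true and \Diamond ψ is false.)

Recall that \Diamond ψ holds at a world iff ψ holds at some accessible world.
Let φ = \Diamond \Diamond (s \lor \neg \Diamond r). Evaluate φ at each world:
  s0 (successors ∅): φ is false.
  s1 (successors ∅): φ is false.
  s2 (successors {s3}): φ is true.
  s3 (successors {s3}): φ is true.
  s4 (successors ∅): φ is false.
  s5 (successors ∅): φ is false.
For instance, at s3:
  At s3: \Diamond \Diamond (s \lor \neg \Diamond r) requires \Diamond (s \lor \neg \Diamond r) at some successor in {s3}.
    \Diamond (s \lor \neg \Diamond r) holds at s3, so \Diamond \Diamond (s \lor \neg \Diamond r) is true at s3.
      At s3: \Diamond (s \lor \neg \Diamond r) requires s \lor \neg \Diamond r at some successor in {s3}.
        s \lor \neg \Diamond r holds at s3, so \Diamond (s \lor \neg \Diamond r) is true at s3.
Satisfying worlds: {s2, s3}

2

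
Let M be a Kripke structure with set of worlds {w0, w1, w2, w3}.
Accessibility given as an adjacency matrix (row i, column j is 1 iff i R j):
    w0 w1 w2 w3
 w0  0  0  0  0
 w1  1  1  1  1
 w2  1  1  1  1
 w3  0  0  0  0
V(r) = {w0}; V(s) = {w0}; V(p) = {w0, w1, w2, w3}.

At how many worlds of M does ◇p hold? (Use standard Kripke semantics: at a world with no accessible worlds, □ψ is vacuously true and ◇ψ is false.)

2

Recall that ◇ψ holds at a world iff ψ holds at some accessible world.
Let φ = ◇p. Evaluate φ at each world:
  w0 (successors ∅): φ is false.
  w1 (successors {w0, w1, w2, w3}): φ is true.
  w2 (successors {w0, w1, w2, w3}): φ is true.
  w3 (successors ∅): φ is false.
For instance, at w2:
  At w2: ◇p requires p at some successor in {w0, w1, w2, w3}.
    p holds at w0, so ◇p is true at w2.
Satisfying worlds: {w1, w2}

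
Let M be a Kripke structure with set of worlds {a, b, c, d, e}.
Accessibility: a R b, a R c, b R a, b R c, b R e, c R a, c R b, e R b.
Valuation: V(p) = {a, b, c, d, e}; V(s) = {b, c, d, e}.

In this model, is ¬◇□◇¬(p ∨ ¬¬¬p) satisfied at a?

At a: ◇□◇¬(p ∨ ¬¬¬p) is false, so ¬◇□◇¬(p ∨ ¬¬¬p) is true.
  At a: ◇□◇¬(p ∨ ¬¬¬p) requires □◇¬(p ∨ ¬¬¬p) at some successor in {b, c}.
    At b: □◇¬(p ∨ ¬¬¬p) is false.
    At c: □◇¬(p ∨ ¬¬¬p) is false.
  So ◇□◇¬(p ∨ ¬¬¬p) is false at a.

Yes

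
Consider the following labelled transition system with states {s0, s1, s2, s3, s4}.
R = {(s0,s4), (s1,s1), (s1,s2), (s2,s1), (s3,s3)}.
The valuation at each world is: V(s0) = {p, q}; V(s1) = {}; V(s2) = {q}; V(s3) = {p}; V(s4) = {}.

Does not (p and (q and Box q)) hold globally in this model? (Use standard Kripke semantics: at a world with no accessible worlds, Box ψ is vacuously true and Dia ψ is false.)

Yes

Let φ = not (p and (q and Box q)). Evaluate φ at each world:
  s0 (successors {s4}): φ is true.
  s1 (successors {s1, s2}): φ is true.
  s2 (successors {s1}): φ is true.
  s3 (successors {s3}): φ is true.
  s4 (successors ∅): φ is true.
For instance, at s0:
  At s0: p and (q and Box q) is false, so not (p and (q and Box q)) is true.
    At s0: p is true, q and Box q is false, so p and (q and Box q) is false.
      At s0: q is true, Box q is false, so q and Box q is false.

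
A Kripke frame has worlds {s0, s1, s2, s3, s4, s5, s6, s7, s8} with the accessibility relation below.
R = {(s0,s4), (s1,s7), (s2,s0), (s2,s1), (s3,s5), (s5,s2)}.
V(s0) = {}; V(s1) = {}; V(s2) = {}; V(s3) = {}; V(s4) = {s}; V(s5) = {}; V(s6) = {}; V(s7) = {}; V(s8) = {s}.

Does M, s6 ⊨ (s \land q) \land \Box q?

Recall that \Box ψ holds at a world iff ψ holds at every accessible world, and \Diamond ψ holds iff ψ holds at some accessible world.
At s6: s \land q is false, \Box q is true, so (s \land q) \land \Box q is false.
  At s6: no accessible worlds, so \Box q holds vacuously.

No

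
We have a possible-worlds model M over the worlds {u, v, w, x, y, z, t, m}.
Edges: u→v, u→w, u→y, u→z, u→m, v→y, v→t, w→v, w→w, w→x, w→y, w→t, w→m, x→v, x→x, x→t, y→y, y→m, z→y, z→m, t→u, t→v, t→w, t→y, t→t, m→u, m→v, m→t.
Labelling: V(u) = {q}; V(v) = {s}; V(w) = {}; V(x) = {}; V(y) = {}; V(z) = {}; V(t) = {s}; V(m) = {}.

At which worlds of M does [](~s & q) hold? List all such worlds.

none

Let φ = [](~s & q). Evaluate φ at each world:
  u (successors {v, w, y, z, m}): φ is false.
  v (successors {y, t}): φ is false.
  w (successors {v, w, x, y, t, m}): φ is false.
  x (successors {v, x, t}): φ is false.
  y (successors {y, m}): φ is false.
  z (successors {y, m}): φ is false.
  t (successors {u, v, w, y, t}): φ is false.
  m (successors {u, v, t}): φ is false.
For instance, at x:
  At x: [](~s & q) requires ~s & q at every successor {v, x, t}.
    ~s & q fails at v, so [](~s & q) is false at x.
Satisfying worlds: none.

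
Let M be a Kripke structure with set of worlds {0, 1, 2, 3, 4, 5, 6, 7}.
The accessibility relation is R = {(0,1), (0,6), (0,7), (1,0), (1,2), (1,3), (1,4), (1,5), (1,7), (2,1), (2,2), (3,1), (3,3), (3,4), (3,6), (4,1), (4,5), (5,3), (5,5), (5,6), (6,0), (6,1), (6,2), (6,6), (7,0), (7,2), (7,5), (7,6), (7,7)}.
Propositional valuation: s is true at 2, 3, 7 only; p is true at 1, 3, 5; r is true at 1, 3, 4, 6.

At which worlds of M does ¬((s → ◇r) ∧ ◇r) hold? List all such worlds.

none

Let φ = ¬((s → ◇r) ∧ ◇r). Evaluate φ at each world:
  0 (successors {1, 6, 7}): φ is false.
  1 (successors {0, 2, 3, 4, 5, 7}): φ is false.
  2 (successors {1, 2}): φ is false.
  3 (successors {1, 3, 4, 6}): φ is false.
  4 (successors {1, 5}): φ is false.
  5 (successors {3, 5, 6}): φ is false.
  6 (successors {0, 1, 2, 6}): φ is false.
  7 (successors {0, 2, 5, 6, 7}): φ is false.
For instance, at 3:
  At 3: (s → ◇r) ∧ ◇r is true, so ¬((s → ◇r) ∧ ◇r) is false.
    At 3: s → ◇r is true, ◇r is true, so (s → ◇r) ∧ ◇r is true.
      At 3: s is true, ◇r is true, so s → ◇r is true.
      At 3: ◇r requires r at some successor in {1, 3, 4, 6}.
        r holds at 1, so ◇r is true at 3.
Satisfying worlds: none.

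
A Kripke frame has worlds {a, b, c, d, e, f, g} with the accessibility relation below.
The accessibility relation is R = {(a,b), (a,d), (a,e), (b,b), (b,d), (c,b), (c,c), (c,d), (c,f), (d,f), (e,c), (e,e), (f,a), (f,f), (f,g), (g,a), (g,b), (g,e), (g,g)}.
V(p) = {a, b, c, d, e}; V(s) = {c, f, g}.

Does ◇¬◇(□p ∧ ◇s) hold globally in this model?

Yes

Let φ = ◇¬◇(□p ∧ ◇s). Evaluate φ at each world:
  a (successors {b, d, e}): φ is true.
  b (successors {b, d}): φ is true.
  c (successors {b, c, d, f}): φ is true.
  d (successors {f}): φ is true.
  e (successors {c, e}): φ is true.
  f (successors {a, f, g}): φ is true.
  g (successors {a, b, e, g}): φ is true.
For instance, at f:
  At f: ◇¬◇(□p ∧ ◇s) requires ¬◇(□p ∧ ◇s) at some successor in {a, f, g}.
    ¬◇(□p ∧ ◇s) holds at f, so ◇¬◇(□p ∧ ◇s) is true at f.
      At f: ◇(□p ∧ ◇s) is false, so ¬◇(□p ∧ ◇s) is true.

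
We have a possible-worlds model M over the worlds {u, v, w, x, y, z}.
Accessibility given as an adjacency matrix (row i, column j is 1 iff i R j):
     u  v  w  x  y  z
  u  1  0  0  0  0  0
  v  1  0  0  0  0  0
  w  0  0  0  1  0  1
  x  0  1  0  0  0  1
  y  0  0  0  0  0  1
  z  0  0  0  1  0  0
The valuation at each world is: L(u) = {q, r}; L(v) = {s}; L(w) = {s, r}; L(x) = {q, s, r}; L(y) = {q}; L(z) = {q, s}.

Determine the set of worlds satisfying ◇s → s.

Recall that ◇ψ holds at a world iff ψ holds at some accessible world.
Let φ = ◇s → s. Evaluate φ at each world:
  u (successors {u}): φ is true.
  v (successors {u}): φ is true.
  w (successors {x, z}): φ is true.
  x (successors {v, z}): φ is true.
  y (successors {z}): φ is false.
  z (successors {x}): φ is true.
For instance, at y:
  At y: ◇s is true, s is false, so ◇s → s is false.
    At y: ◇s requires s at some successor in {z}.
      s holds at z, so ◇s is true at y.
Satisfying worlds: {u, v, w, x, z}

u, v, w, x, z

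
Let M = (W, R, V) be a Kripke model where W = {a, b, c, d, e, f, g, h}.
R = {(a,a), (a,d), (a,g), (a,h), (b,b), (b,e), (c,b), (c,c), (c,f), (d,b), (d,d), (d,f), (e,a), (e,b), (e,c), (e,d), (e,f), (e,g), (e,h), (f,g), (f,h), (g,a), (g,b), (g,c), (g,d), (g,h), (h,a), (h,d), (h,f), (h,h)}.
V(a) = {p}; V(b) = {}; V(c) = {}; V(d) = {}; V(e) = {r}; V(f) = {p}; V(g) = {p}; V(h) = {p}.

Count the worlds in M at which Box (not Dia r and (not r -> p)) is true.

1

Let φ = Box (not Dia r and (not r -> p)). Evaluate φ at each world:
  a (successors {a, d, g, h}): φ is false.
  b (successors {b, e}): φ is false.
  c (successors {b, c, f}): φ is false.
  d (successors {b, d, f}): φ is false.
  e (successors {a, b, c, d, f, g, h}): φ is false.
  f (successors {g, h}): φ is true.
  g (successors {a, b, c, d, h}): φ is false.
  h (successors {a, d, f, h}): φ is false.
For instance, at a:
  At a: Box (not Dia r and (not r -> p)) requires not Dia r and (not r -> p) at every successor {a, d, g, h}.
    not Dia r and (not r -> p) fails at d, so Box (not Dia r and (not r -> p)) is false at a.
      At d: not Dia r is true, not r -> p is false, so not Dia r and (not r -> p) is false.
Satisfying worlds: {f}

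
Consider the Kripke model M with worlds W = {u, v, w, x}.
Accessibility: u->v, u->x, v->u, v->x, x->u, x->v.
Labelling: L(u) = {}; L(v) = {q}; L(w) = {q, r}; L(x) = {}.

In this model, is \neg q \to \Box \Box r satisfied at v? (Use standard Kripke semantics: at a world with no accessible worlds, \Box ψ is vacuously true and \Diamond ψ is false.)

Yes

Recall that \Box ψ holds at a world iff ψ holds at every accessible world, and \Diamond ψ holds iff ψ holds at some accessible world.
At v: \neg q is false, \Box \Box r is false, so \neg q \to \Box \Box r is true.
  At v: \Box \Box r requires \Box r at every successor {u, x}.
    \Box r fails at u, so \Box \Box r is false at v.
      At u: \Box r requires r at every successor {v, x}.
        r fails at v, so \Box r is false at u.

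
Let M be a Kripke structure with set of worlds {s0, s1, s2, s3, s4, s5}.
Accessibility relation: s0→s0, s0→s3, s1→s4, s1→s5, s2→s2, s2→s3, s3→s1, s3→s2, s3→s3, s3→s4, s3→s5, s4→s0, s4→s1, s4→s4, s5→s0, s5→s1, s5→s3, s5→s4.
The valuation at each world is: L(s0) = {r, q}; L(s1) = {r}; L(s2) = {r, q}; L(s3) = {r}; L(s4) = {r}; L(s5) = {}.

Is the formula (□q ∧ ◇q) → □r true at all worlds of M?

Yes

Recall that □ψ holds at a world iff ψ holds at every accessible world, and ◇ψ holds iff ψ holds at some accessible world.
Let φ = (□q ∧ ◇q) → □r. Evaluate φ at each world:
  s0 (successors {s0, s3}): φ is true.
  s1 (successors {s4, s5}): φ is true.
  s2 (successors {s2, s3}): φ is true.
  s3 (successors {s1, s2, s3, s4, s5}): φ is true.
  s4 (successors {s0, s1, s4}): φ is true.
  s5 (successors {s0, s1, s3, s4}): φ is true.
For instance, at s4:
  At s4: □q ∧ ◇q is false, □r is true, so (□q ∧ ◇q) → □r is true.
    At s4: □q is false, ◇q is true, so □q ∧ ◇q is false.
      At s4: □q requires q at every successor {s0, s1, s4}.
        q fails at s1, so □q is false at s4.
      At s4: ◇q requires q at some successor in {s0, s1, s4}.
        q holds at s0, so ◇q is true at s4.
    At s4: □r requires r at every successor {s0, s1, s4}.
      At s0: r is true.
      At s1: r is true.
      At s4: r is true.
    So □r is true at s4.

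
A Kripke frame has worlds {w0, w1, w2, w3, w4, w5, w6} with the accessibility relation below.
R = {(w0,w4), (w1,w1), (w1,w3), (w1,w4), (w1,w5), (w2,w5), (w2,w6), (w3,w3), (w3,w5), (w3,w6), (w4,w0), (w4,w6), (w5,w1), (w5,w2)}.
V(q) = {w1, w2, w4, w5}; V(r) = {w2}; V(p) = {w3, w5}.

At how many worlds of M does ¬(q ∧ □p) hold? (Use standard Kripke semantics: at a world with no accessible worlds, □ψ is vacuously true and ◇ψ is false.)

Recall that □ψ holds at a world iff ψ holds at every accessible world, and ◇ψ holds iff ψ holds at some accessible world.
Let φ = ¬(q ∧ □p). Evaluate φ at each world:
  w0 (successors {w4}): φ is true.
  w1 (successors {w1, w3, w4, w5}): φ is true.
  w2 (successors {w5, w6}): φ is true.
  w3 (successors {w3, w5, w6}): φ is true.
  w4 (successors {w0, w6}): φ is true.
  w5 (successors {w1, w2}): φ is true.
  w6 (successors ∅): φ is true.
For instance, at w3:
  At w3: q ∧ □p is false, so ¬(q ∧ □p) is true.
    At w3: q is false, □p is false, so q ∧ □p is false.
      At w3: □p requires p at every successor {w3, w5, w6}.
        p fails at w6, so □p is false at w3.
Satisfying worlds: {w0, w1, w2, w3, w4, w5, w6}

7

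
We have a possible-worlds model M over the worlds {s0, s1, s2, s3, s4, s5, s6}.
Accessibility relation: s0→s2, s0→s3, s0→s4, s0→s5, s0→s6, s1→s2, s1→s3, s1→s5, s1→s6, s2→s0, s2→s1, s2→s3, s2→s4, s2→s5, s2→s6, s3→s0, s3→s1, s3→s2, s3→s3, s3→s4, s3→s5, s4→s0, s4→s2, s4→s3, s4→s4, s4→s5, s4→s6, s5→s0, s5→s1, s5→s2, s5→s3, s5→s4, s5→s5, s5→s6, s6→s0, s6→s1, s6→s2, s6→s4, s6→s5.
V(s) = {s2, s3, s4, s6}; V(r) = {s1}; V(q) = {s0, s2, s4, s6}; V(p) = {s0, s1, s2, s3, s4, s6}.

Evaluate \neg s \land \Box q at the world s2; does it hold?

No

Recall that \Box ψ holds at a world iff ψ holds at every accessible world, and \Diamond ψ holds iff ψ holds at some accessible world.
At s2: \neg s is false, \Box q is false, so \neg s \land \Box q is false.
  At s2: \Box q requires q at every successor {s0, s1, s3, s4, s5, s6}.
    q fails at s1, so \Box q is false at s2.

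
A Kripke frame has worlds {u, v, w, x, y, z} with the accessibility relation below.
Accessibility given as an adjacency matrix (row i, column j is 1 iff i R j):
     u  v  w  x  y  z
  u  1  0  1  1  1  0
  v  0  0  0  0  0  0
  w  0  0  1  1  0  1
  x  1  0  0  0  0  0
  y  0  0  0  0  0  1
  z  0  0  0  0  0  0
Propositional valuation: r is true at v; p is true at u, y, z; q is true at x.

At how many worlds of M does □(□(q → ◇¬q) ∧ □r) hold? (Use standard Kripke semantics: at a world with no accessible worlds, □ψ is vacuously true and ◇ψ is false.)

3

Let φ = □(□(q → ◇¬q) ∧ □r). Evaluate φ at each world:
  u (successors {u, w, x, y}): φ is false.
  v (successors ∅): φ is true.
  w (successors {w, x, z}): φ is false.
  x (successors {u}): φ is false.
  y (successors {z}): φ is true.
  z (successors ∅): φ is true.
For instance, at w:
  At w: □(□(q → ◇¬q) ∧ □r) requires □(q → ◇¬q) ∧ □r at every successor {w, x, z}.
    □(q → ◇¬q) ∧ □r fails at w, so □(□(q → ◇¬q) ∧ □r) is false at w.
      At w: □(q → ◇¬q) is true, □r is false, so □(q → ◇¬q) ∧ □r is false.
Satisfying worlds: {v, y, z}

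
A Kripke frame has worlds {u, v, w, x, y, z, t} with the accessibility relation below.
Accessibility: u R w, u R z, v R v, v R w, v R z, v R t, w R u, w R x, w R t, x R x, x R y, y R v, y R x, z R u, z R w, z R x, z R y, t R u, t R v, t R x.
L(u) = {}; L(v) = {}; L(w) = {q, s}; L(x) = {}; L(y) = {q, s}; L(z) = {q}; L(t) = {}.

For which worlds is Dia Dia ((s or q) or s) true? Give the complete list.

Let φ = Dia Dia ((s or q) or s). Evaluate φ at each world:
  u (successors {w, z}): φ is true.
  v (successors {v, w, z, t}): φ is true.
  w (successors {u, x, t}): φ is true.
  x (successors {x, y}): φ is true.
  y (successors {v, x}): φ is true.
  z (successors {u, w, x, y}): φ is true.
  t (successors {u, v, x}): φ is true.
For instance, at y:
  At y: Dia Dia ((s or q) or s) requires Dia ((s or q) or s) at some successor in {v, x}.
    Dia ((s or q) or s) holds at v, so Dia Dia ((s or q) or s) is true at y.
      At v: Dia ((s or q) or s) requires (s or q) or s at some successor in {v, w, z, t}.
        (s or q) or s holds at w, so Dia ((s or q) or s) is true at v.
Satisfying worlds: {u, v, w, x, y, z, t}

u, v, w, x, y, z, t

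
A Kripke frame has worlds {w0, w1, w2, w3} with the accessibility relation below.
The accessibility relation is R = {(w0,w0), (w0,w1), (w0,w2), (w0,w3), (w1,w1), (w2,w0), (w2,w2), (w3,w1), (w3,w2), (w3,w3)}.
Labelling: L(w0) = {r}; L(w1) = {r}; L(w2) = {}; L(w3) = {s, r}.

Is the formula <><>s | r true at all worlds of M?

Let φ = <><>s | r. Evaluate φ at each world:
  w0 (successors {w0, w1, w2, w3}): φ is true.
  w1 (successors {w1}): φ is true.
  w2 (successors {w0, w2}): φ is true.
  w3 (successors {w1, w2, w3}): φ is true.
For instance, at w3:
  At w3: <><>s is true, r is true, so <><>s | r is true.
    At w3: <><>s requires <>s at some successor in {w1, w2, w3}.
      <>s holds at w3, so <><>s is true at w3.

Yes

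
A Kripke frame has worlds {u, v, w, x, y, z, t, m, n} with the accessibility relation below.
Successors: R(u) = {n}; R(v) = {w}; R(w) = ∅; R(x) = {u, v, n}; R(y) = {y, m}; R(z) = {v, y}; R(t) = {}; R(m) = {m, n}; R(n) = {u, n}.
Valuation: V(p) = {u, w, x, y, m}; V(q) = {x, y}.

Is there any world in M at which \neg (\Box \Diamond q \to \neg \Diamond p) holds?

Recall that \Box ψ holds at a world iff ψ holds at every accessible world, and \Diamond ψ holds iff ψ holds at some accessible world.
Let φ = \neg (\Box \Diamond q \to \neg \Diamond p). Evaluate φ at each world:
  u (successors {n}): φ is false.
  v (successors {w}): φ is false.
  w (successors ∅): φ is false.
  x (successors {u, v, n}): φ is false.
  y (successors {y, m}): φ is false.
  z (successors {v, y}): φ is false.
  t (successors ∅): φ is false.
  m (successors {m, n}): φ is false.
  n (successors {u, n}): φ is false.
For instance, at x:
  At x: \Box \Diamond q \to \neg \Diamond p is true, so \neg (\Box \Diamond q \to \neg \Diamond p) is false.
    At x: \Box \Diamond q is false, \neg \Diamond p is false, so \Box \Diamond q \to \neg \Diamond p is true.
      At x: \Box \Diamond q requires \Diamond q at every successor {u, v, n}.
        \Diamond q fails at u, so \Box \Diamond q is false at x.
      At x: \Diamond p is true, so \neg \Diamond p is false.

No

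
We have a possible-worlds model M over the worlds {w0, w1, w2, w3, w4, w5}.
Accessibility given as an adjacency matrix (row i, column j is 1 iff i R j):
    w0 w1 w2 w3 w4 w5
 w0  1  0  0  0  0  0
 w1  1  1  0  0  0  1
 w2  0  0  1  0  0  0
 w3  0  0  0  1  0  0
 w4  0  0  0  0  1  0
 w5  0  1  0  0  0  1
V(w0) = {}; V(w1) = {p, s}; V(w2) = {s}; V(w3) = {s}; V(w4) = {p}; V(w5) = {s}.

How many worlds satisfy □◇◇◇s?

3

Recall that □ψ holds at a world iff ψ holds at every accessible world, and ◇ψ holds iff ψ holds at some accessible world.
Let φ = □◇◇◇s. Evaluate φ at each world:
  w0 (successors {w0}): φ is false.
  w1 (successors {w0, w1, w5}): φ is false.
  w2 (successors {w2}): φ is true.
  w3 (successors {w3}): φ is true.
  w4 (successors {w4}): φ is false.
  w5 (successors {w1, w5}): φ is true.
For instance, at w5:
  At w5: □◇◇◇s requires ◇◇◇s at every successor {w1, w5}.
      At w1: ◇◇◇s requires ◇◇s at some successor in {w0, w1, w5}.
        ◇◇s holds at w1, so ◇◇◇s is true at w1.
      At w5: ◇◇◇s requires ◇◇s at some successor in {w1, w5}.
        ◇◇s holds at w1, so ◇◇◇s is true at w5.
  So □◇◇◇s is true at w5.
Satisfying worlds: {w2, w3, w5}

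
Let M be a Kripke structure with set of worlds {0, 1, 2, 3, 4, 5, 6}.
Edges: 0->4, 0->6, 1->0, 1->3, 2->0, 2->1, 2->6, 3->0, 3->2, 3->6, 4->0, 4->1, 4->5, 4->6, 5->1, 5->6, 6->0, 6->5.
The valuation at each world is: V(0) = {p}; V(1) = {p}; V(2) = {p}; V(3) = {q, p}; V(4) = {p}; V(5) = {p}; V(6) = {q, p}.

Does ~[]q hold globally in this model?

Yes

Let φ = ~[]q. Evaluate φ at each world:
  0 (successors {4, 6}): φ is true.
  1 (successors {0, 3}): φ is true.
  2 (successors {0, 1, 6}): φ is true.
  3 (successors {0, 2, 6}): φ is true.
  4 (successors {0, 1, 5, 6}): φ is true.
  5 (successors {1, 6}): φ is true.
  6 (successors {0, 5}): φ is true.
For instance, at 0:
  At 0: []q is false, so ~[]q is true.
    At 0: []q requires q at every successor {4, 6}.
      q fails at 4, so []q is false at 0.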